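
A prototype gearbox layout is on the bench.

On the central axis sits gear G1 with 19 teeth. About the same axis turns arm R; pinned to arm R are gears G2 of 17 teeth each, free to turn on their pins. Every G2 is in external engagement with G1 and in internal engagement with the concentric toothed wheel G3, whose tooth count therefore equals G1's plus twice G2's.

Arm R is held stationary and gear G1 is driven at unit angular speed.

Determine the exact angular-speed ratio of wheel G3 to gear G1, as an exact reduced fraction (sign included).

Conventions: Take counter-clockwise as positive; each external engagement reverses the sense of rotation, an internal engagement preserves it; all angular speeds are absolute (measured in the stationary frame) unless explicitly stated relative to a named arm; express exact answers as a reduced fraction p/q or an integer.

class = planetary set [G3 = 19+2·17 = 53; Willis about the carrier]
ring teeth: 19 + 2·17 = 53
19(ω_sun−ω_arm) = −53(ω_ring−ω_arm),  ω_arm = 0, ω_sun = 1
ω_ring = 0 − (19/53)(1−0) = -19/53
ω_out/ω_in = -19/53

-19/53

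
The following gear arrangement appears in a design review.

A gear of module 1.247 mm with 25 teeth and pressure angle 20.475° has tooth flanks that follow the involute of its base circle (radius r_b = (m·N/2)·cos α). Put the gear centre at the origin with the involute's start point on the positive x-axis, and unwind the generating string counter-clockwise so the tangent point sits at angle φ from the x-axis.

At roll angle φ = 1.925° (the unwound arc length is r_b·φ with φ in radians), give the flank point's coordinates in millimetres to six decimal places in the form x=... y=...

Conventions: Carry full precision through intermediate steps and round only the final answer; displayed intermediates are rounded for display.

x=14.610998 y=0.000185

topology: single-mesh involute geometry — m = 1.247, N = 25
pitch radius r_p = m·N/2 = 1.247·25/2 = 15.587500
base radius r_b = r_p·cos α = 15.587500·cos 20.475° = 14.602758
roll angle φ = 1.925° = 0.03359759 rad
x = r_b·(cos φ + φ·sin φ) = 14.610998
y = r_b·(sin φ − φ·cos φ) = 0.000185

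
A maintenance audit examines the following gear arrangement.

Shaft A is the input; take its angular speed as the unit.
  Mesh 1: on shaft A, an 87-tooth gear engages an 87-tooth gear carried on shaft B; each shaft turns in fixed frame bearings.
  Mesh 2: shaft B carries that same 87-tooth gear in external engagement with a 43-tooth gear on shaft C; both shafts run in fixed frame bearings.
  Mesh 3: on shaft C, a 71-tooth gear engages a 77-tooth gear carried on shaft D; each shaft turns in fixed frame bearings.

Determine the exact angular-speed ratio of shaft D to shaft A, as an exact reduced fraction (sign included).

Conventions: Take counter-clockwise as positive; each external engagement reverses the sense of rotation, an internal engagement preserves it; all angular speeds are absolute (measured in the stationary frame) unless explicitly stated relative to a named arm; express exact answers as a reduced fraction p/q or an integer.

-6177/3311

class = fixed-axis compound train [3 meshes; 3 ratios multiply, 3 sense flips]
mesh 1 [87T→87T]: running ratio 1, sense −
mesh 2 [87T→43T]: running ratio 87/43, sense +
mesh 3 [71T→77T]: running ratio 6177/3311, sense −
ω_out/ω_in = -6177/3311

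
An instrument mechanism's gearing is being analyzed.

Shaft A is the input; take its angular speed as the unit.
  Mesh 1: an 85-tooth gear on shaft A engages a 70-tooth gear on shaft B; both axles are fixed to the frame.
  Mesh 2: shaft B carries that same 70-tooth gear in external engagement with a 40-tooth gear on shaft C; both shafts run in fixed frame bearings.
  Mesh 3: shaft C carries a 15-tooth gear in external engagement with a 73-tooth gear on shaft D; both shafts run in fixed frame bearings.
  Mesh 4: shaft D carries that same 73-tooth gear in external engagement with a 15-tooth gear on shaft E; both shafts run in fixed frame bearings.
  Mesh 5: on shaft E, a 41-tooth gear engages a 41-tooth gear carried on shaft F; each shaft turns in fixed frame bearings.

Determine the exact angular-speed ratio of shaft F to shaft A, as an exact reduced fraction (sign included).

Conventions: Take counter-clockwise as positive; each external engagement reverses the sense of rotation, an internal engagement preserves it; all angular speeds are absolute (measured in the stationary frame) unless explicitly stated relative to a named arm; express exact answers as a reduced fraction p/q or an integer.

class = fixed-axis compound train [5 meshes; 5 ratios multiply, 5 sense flips]
mesh 1 [85T→70T]: running ratio 17/14, sense −
mesh 2 [70T→40T]: running ratio 17/8, sense +
mesh 3 [15T→73T]: running ratio 255/584, sense −
mesh 4 [73T→15T]: running ratio 17/8, sense +
mesh 5 [41T→41T]: running ratio 17/8, sense −
ω_out/ω_in = -17/8

-17/8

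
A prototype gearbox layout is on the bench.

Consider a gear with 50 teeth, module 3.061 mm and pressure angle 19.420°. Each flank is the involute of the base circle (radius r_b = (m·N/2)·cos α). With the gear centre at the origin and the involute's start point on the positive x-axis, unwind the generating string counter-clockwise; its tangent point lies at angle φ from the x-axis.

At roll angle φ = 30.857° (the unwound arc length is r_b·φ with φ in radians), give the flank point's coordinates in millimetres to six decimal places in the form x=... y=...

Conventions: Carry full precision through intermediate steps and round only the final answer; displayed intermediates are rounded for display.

x=81.890828 y=3.649951

topology: single-mesh involute geometry — m = 3.061, N = 50
pitch radius r_p = m·N/2 = 3.061·50/2 = 76.525000
base radius r_b = r_p·cos α = 76.525000·cos 19.420° = 72.171237
roll angle φ = 30.857° = 0.53855625 rad
x = r_b·(cos φ + φ·sin φ) = 81.890828
y = r_b·(sin φ − φ·cos φ) = 3.649951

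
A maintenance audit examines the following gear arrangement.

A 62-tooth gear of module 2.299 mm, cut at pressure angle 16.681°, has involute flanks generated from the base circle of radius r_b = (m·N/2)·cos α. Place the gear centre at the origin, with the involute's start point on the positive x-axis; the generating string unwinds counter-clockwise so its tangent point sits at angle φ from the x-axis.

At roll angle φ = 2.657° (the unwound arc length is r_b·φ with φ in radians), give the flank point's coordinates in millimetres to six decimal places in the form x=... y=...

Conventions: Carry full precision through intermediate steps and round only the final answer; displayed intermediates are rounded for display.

single-mesh involute tooth geometry (62T wheel at module 2.299)
pitch radius r_p = m·N/2 = 2.299·62/2 = 71.269000
base radius r_b = r_p·cos α = 71.269000·cos 16.681° = 68.269839
roll angle φ = 2.657° = 0.04637340 rad
x = r_b·(cos φ + φ·sin φ) = 68.343206
y = r_b·(sin φ − φ·cos φ) = 0.002269

x=68.343206 y=0.002269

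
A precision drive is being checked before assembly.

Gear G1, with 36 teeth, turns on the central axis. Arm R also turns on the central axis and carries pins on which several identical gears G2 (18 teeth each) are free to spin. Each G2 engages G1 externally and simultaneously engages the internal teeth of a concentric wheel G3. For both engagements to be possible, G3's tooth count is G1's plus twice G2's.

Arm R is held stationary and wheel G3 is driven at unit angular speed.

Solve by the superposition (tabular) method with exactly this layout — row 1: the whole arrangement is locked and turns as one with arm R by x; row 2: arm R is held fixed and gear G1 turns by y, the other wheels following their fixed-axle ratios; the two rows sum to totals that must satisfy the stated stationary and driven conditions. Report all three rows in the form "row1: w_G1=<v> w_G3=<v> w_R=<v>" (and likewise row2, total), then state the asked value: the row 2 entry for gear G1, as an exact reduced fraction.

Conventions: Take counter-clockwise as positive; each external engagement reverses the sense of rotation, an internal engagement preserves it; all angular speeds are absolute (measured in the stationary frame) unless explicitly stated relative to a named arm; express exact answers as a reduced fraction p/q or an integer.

topology: planetary set — G1 36T / G2 18T / G3 72T, arm = carrier (Willis)
superposition row 1 [locked train]: every member turns x
row 2 (arm held, sun turns y): ω_ring = −(36/72)·y, ω_arm = 0
boundary: total ω_arm = x = 0 and total ω_ring = x − (36/72)·y = 1  ⇒  y = -2, x = 0
row 2 ring = −(36/72)·(-2) = 1
totals (row 1 + row 2): sun 0 + (-2) = -2, ring 0 + 1 = 1, arm 0 + 0 = 0
asked cell (row2, sun) = -2

row1: w_G1=0 w_G3=0 w_R=0
row2: w_G1=-2 w_G3=1 w_R=0
total: w_G1=-2 w_G3=1 w_R=0
asked value: -2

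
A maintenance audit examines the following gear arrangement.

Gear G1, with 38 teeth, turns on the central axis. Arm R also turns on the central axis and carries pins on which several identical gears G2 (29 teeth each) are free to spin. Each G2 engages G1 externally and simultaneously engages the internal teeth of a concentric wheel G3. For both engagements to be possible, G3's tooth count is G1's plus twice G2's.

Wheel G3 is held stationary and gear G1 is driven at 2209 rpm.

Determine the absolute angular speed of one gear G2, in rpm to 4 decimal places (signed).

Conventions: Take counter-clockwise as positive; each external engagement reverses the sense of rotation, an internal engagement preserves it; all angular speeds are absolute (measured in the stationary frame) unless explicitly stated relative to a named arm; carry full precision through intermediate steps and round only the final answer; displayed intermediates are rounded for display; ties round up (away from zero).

class = planetary set [G3 = 38+2·29 = 96; Willis about the carrier]
normalise by the input: solve with ω_sun = 1, then scale by 2209 rpm
ring teeth: 38 + 2·29 = 96
38(ω_sun−ω_arm) = −96(ω_ring−ω_arm),  ω_ring = 0, ω_sun = 1
38(1−ω_arm) = −96(0−ω_arm)  ⇒  134·ω_arm = 38  ⇒  ω_arm = 19/67
sun–planet mesh: 38·(1−19/67) = −29·(ω_p−ω_arm)  ⇒  ω_p−ω_arm = -1824/1943
ω_p = 19/67 − 1824/1943 = -19/29
scale: ω_p = -19/29 × 2209 rpm = -1447.2759 rpm

-1447.2759 rpm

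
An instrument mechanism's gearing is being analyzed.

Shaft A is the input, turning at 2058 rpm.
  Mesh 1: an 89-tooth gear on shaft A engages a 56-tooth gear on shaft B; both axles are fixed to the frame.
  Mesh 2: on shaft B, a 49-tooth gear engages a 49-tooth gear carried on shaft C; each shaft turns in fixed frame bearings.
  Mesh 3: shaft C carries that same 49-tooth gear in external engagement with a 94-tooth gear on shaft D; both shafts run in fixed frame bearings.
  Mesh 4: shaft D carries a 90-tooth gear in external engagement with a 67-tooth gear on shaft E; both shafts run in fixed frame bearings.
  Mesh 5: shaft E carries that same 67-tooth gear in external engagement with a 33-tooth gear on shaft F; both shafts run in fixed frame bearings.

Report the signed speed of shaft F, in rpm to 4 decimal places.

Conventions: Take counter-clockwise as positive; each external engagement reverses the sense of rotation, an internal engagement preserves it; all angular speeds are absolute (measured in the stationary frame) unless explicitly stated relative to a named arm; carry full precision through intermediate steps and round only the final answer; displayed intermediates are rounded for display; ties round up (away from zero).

class = fixed-axis compound train [5 meshes; 5 ratios multiply, 5 sense flips]
mesh 1 [89T→56T]: ω = 2058.0000×89/56 = 3270.7500 rpm, sense flips to −
mesh 2 [49T→49T]: ω = 3270.7500×49/49 = 3270.7500 rpm, sense flips to +
mesh 3 [49T→94T]: ω = 3270.7500×49/94 = 1704.9654 rpm, sense flips to −
mesh 4 [90T→67T]: ω = 1704.9654×90/67 = 2290.2521 rpm, sense flips to +
mesh 5 [67T→33T]: ω = 2290.2521×67/33 = 4649.9057 rpm, sense flips to −
signed output speed = -4649.9057 rpm

-4649.9057 rpm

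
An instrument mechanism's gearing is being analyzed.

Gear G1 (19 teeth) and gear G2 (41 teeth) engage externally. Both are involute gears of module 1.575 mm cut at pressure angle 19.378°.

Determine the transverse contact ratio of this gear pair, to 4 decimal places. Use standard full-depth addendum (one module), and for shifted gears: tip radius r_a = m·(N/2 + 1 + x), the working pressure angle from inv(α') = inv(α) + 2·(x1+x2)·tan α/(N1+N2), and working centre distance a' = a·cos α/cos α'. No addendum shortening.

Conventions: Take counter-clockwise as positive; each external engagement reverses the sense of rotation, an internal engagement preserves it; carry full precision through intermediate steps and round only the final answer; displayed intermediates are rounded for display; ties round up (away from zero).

1.6576

recognized (one external pair, fixed centres): single-mesh tooth geometry, m = 1.575, N1 = 19, N2 = 41
base radii: r_b1 = 14.114876, r_b2 = 30.458417
tip radii: r_a1 = 16.537500, r_a2 = 33.862500
no profile shift: α' = α, a' = a
action lengths: √(r_a1²−r_b1²) = 8.617376, √(r_a2²−r_b2²) = 14.797085
base pitch p_b = π·m·cos α = 4.667704
CR = (8.617376 + 14.797085 − 47.250000·sin 19.37800°)/4.667704 = 1.657552
contact ratio ≈ 1.6576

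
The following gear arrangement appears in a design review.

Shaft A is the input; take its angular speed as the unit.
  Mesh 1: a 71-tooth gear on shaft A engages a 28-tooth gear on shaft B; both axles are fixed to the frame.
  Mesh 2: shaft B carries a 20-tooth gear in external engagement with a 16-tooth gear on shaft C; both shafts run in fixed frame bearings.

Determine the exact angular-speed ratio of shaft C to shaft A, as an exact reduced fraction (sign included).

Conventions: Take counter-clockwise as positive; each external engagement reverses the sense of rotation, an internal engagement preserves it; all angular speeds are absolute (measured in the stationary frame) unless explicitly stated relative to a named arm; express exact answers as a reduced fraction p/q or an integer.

class = fixed-axis compound train [2 meshes; 2 ratios multiply, 2 sense flips]
mesh 1 [71T→28T]: running ratio 71/28, sense −
mesh 2 [20T→16T]: running ratio 355/112, sense +
ω_out/ω_in = 355/112

355/112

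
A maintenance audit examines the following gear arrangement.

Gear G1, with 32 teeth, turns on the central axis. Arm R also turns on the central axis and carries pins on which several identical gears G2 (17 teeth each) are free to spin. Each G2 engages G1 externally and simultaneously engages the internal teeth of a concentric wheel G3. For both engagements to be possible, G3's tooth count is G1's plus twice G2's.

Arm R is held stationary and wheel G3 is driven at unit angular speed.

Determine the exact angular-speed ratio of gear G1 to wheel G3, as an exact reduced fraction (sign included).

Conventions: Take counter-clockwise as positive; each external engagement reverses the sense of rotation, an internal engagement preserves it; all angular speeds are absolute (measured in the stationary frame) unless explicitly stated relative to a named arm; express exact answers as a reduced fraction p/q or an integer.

planetary set (32T centre, 17T on arm, 66T internal) — Willis relation
ring teeth: 32 + 2·17 = 66
32(ω_sun−ω_arm) = −66(ω_ring−ω_arm),  ω_arm = 0, ω_ring = 1
ω_sun = 0 − (66/32)(1−0) = -33/16
ω_out/ω_in = -33/16

-33/16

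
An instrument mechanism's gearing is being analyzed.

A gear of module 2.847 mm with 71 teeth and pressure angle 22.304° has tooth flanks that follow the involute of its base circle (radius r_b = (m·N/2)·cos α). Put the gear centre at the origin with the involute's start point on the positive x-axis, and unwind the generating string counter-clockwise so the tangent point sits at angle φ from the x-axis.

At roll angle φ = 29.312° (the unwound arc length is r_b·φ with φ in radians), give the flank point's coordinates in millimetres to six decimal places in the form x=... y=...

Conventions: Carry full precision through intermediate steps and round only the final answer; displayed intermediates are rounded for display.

x=104.954349 y=4.065195

topology: single-mesh involute geometry — m = 2.847, N = 71
pitch radius r_p = m·N/2 = 2.847·71/2 = 101.068500
base radius r_b = r_p·cos α = 101.068500·cos 22.304° = 93.506881
roll angle φ = 29.312° = 0.51159091 rad
x = r_b·(cos φ + φ·sin φ) = 104.954349
y = r_b·(sin φ − φ·cos φ) = 4.065195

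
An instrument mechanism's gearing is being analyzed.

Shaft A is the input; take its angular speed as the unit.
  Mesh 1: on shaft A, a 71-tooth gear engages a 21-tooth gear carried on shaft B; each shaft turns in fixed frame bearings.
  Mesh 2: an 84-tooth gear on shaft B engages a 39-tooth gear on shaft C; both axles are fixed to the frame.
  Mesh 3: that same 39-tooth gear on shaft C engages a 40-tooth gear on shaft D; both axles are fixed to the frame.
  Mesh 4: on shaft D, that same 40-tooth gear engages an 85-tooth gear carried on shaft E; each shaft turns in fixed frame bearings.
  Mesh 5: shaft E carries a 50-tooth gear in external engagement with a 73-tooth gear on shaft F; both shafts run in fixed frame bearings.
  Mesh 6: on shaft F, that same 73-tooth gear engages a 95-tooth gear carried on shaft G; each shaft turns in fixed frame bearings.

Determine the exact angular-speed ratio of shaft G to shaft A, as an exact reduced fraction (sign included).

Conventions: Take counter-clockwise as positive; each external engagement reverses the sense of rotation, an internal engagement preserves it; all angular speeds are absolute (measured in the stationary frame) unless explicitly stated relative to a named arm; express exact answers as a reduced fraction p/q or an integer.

568/323

class = fixed-axis compound train [6 meshes; 6 ratios multiply, 6 sense flips]
mesh 1 [71T→21T]: running ratio 71/21, sense −
mesh 2 [84T→39T]: running ratio 284/39, sense +
mesh 3 [39T→40T]: running ratio 71/10, sense −
mesh 4 [40T→85T]: running ratio 284/85, sense +
mesh 5 [50T→73T]: running ratio 2840/1241, sense −
mesh 6 [73T→95T]: running ratio 568/323, sense +
ω_out/ω_in = 568/323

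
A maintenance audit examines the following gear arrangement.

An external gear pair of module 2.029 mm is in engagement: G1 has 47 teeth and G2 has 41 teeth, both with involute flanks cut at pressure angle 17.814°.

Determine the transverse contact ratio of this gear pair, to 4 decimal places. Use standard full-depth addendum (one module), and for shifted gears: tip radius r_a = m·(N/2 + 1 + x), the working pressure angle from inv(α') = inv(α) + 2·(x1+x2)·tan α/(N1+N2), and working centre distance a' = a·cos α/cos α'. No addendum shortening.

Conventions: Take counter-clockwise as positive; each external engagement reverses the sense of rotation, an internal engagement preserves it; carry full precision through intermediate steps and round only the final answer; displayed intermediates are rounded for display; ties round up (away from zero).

1.8529

single-mesh involute tooth geometry (47T engaging 41T at module 2.029)
base radii: r_b1 = 45.395395, r_b2 = 39.600238
tip radii: r_a1 = 49.710500, r_a2 = 43.623500
no profile shift: α' = α, a' = a
action lengths: √(r_a1²−r_b1²) = 20.258133, √(r_a2²−r_b2²) = 18.298385
base pitch p_b = π·m·cos α = 6.068674
CR = (20.258133 + 18.298385 − 89.276000·sin 17.81400°)/6.068674 = 1.852875
contact ratio ≈ 1.8529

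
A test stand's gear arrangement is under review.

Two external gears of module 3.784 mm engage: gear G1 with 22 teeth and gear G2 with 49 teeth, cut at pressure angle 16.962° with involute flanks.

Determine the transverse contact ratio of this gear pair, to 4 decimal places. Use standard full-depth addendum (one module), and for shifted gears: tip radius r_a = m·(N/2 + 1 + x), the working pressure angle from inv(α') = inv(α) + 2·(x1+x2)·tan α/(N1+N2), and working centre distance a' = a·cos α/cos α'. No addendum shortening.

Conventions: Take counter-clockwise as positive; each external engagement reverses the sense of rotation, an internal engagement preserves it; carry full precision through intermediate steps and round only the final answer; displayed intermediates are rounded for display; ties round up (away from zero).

topology: single-mesh involute geometry — m = 3.784, 22T/49T pair
base radii: r_b1 = 39.813292, r_b2 = 88.675059
tip radii: r_a1 = 45.408000, r_a2 = 96.492000
no profile shift: α' = α, a' = a
action lengths: √(r_a1²−r_b1²) = 21.835482, √(r_a2²−r_b2²) = 38.045237
base pitch p_b = π·m·cos α = 11.370650
CR = (21.835482 + 38.045237 − 134.332000·sin 16.96200°)/11.370650 = 1.819689
contact ratio ≈ 1.8197

1.8197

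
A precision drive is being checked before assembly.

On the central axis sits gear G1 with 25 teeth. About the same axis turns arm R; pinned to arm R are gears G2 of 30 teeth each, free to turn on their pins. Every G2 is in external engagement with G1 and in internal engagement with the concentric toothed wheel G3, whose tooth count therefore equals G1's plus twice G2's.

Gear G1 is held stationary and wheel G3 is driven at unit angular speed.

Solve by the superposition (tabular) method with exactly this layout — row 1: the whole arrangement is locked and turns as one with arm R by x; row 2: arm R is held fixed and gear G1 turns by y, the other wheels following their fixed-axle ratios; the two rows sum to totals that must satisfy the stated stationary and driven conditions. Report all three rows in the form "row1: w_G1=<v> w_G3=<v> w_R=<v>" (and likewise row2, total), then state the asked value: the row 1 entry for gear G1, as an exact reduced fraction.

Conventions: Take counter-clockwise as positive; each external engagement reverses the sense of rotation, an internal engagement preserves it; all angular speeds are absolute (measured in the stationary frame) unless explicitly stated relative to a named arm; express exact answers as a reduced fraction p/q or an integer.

row1: w_G1=17/22 w_G3=17/22 w_R=17/22
row2: w_G1=-17/22 w_G3=5/22 w_R=0
total: w_G1=0 w_G3=1 w_R=17/22
asked value: 17/22

class = planetary set [G3 = 25+2·30 = 85; Willis about the carrier]
row 1 — lock + rotate with arm: ω_sun = ω_ring = ω_arm = x
row 2 — arm fixed, fixed-axis ratios: sun y, ring −(25/85)·y, arm 0
boundary: total ω_sun = x + y = 0 and total ω_ring = x − (25/85)·y = 1  ⇒  y = -17/22, x = 17/22
row 2 ring = −(25/85)·(-17/22) = 5/22
totals (row 1 + row 2): sun 17/22 + (-17/22) = 0, ring 17/22 + 5/22 = 1, arm 17/22 + 0 = 17/22
asked cell (row1, sun) = 17/22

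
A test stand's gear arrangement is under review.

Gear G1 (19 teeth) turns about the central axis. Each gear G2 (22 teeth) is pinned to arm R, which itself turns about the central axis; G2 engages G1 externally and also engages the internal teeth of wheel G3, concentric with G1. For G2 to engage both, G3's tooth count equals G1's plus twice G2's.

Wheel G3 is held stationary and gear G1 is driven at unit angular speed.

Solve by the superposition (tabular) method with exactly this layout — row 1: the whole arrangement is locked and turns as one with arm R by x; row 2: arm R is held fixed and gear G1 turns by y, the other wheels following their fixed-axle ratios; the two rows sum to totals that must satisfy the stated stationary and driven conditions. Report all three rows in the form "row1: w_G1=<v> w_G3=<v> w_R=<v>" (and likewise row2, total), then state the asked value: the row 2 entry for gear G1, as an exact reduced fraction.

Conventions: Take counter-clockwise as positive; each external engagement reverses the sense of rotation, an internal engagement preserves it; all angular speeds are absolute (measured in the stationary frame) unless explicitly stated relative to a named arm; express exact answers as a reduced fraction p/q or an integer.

row1: w_G1=19/82 w_G3=19/82 w_R=19/82
row2: w_G1=63/82 w_G3=-19/82 w_R=0
total: w_G1=1 w_G3=0 w_R=19/82
asked value: 63/82

class = planetary set [G3 = 19+2·22 = 63; Willis about the carrier]
row 1 — lock + rotate with arm: ω_sun = ω_ring = ω_arm = x
row 2 (arm held, sun turns y): ω_ring = −(19/63)·y, ω_arm = 0
boundary: total ω_ring = x − (19/63)·y = 0 and total ω_sun = x + y = 1  ⇒  y = 63/82, x = 19/82
row 2 ring = −(19/63)·63/82 = -19/82
totals (row 1 + row 2): sun 19/82 + 63/82 = 1, ring 19/82 + (-19/82) = 0, arm 19/82 + 0 = 19/82
asked cell (row2, sun) = 63/82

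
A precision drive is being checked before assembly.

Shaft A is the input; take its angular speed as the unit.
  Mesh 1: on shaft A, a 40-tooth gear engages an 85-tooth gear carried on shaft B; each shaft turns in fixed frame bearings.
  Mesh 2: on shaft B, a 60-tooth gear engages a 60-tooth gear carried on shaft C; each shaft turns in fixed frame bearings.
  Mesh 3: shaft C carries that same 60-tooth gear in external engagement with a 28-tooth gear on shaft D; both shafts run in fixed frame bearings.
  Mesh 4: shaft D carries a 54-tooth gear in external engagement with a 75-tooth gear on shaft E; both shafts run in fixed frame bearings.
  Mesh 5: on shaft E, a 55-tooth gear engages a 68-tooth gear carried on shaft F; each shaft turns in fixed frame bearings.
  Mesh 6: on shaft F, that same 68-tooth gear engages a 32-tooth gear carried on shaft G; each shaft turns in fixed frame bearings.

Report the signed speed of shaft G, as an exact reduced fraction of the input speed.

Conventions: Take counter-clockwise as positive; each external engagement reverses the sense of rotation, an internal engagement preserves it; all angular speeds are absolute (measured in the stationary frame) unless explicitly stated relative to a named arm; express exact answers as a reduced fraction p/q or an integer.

297/238

6-mesh fixed-axis compound train (all bearings frame-fixed)
mesh 1 [40T→85T]: |ω|/ω_in = 1×40/85 = 8/17, sense flips to −
mesh 2 [60T→60T]: |ω|/ω_in = (8/17)×60/60 = 8/17, sense flips to +
mesh 3 [60T→28T]: |ω|/ω_in = (8/17)×60/28 = 120/119, sense flips to −
mesh 4 [54T→75T]: |ω|/ω_in = (120/119)×54/75 = 432/595, sense flips to +
mesh 5 [55T→68T]: |ω|/ω_in = (432/595)×55/68 = 1188/2023, sense flips to −
mesh 6 [68T→32T]: |ω|/ω_in = (1188/2023)×68/32 = 297/238, sense flips to +
signed output speed (× input speed) = 297/238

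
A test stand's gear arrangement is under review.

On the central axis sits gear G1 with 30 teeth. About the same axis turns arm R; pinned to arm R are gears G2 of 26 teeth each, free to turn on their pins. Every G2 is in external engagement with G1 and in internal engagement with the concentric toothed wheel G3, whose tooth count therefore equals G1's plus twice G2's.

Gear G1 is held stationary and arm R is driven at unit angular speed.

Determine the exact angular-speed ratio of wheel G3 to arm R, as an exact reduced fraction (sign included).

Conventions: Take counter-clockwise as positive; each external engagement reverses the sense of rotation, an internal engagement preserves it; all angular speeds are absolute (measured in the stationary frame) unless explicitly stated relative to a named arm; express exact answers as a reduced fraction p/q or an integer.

56/41

planetary set (30T centre, 26T on arm, 82T internal) — Willis relation
ring teeth: 30 + 2·26 = 82
30(ω_sun−ω_arm) = −82(ω_ring−ω_arm),  ω_sun = 0, ω_arm = 1
ω_ring = 1 − (30/82)(0−1) = 56/41
ω_out/ω_in = 56/41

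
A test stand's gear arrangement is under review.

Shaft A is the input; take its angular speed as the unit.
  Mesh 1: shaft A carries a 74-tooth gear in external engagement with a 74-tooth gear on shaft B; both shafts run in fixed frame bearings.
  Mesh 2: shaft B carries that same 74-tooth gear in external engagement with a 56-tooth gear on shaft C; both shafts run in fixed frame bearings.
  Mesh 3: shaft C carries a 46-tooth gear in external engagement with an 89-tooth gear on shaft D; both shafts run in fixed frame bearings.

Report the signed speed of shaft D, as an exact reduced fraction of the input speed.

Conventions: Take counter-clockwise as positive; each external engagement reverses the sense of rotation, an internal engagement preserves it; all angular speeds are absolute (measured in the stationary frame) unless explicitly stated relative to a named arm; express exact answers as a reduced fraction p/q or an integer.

3-mesh fixed-axis compound train (all bearings frame-fixed)
mesh 1 [74T→74T]: |ω|/ω_in = 1×74/74 = 1, sense flips to −
mesh 2 [74T→56T]: |ω|/ω_in = 1×74/56 = 37/28, sense flips to +
mesh 3 [46T→89T]: |ω|/ω_in = (37/28)×46/89 = 851/1246, sense flips to −
signed output speed (× input speed) = -851/1246

-851/1246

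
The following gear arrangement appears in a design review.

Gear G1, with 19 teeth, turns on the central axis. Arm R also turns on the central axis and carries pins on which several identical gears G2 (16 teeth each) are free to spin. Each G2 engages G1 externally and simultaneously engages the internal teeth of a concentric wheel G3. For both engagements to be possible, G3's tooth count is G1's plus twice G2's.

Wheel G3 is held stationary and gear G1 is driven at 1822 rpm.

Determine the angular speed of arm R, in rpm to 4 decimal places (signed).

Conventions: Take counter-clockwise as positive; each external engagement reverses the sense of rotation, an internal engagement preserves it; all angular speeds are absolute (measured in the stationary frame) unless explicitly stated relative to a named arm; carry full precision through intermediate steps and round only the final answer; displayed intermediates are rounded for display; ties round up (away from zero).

+494.5429 rpm

recognized (axles ride arm R): planetary set, 19/16/51 teeth
normalise by the input: solve with ω_sun = 1, then scale by 1822 rpm
ring teeth: 19 + 2·16 = 51
19(ω_sun−ω_arm) = −51(ω_ring−ω_arm),  ω_ring = 0, ω_sun = 1
19(1−ω_arm) = −51(0−ω_arm)  ⇒  70·ω_arm = 19  ⇒  ω_arm = 19/70
scale: ω_arm = 19/70 × 1822 rpm = +494.5429 rpm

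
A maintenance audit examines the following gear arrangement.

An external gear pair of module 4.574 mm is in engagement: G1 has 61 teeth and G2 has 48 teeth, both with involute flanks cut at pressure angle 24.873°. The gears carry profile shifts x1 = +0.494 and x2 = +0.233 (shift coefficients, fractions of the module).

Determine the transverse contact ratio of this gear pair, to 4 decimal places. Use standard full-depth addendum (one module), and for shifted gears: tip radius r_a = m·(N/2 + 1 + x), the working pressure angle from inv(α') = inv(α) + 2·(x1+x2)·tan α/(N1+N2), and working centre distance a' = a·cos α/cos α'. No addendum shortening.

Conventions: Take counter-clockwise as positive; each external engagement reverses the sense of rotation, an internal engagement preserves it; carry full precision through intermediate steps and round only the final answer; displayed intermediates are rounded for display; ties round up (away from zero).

class = single-mesh tooth geometry [involute pair 61T × 48T, m = 4.574]
base radii: r_b1 = 126.566655, r_b2 = 99.593433
tip radii: r_a1 = 146.340556, r_a2 = 115.415742
inv(α') = inv(24.873°) + 2·(+0.494+0.233)·tan α/(61+48) = 0.03568048  ⇒  α' = 26.41001°
a' = a·cos α / cos α' = 249.2830·cos 24.873°/cos 26.41001° = 252.513951
action lengths: √(r_a1²−r_b1²) = 73.460467, √(r_a2²−r_b2²) = 58.326165
base pitch p_b = π·m·cos α = 13.036750
CR = (73.460467 + 58.326165 − 252.513951·sin 26.41001°)/13.036750 = 1.493510
contact ratio ≈ 1.4935

1.4935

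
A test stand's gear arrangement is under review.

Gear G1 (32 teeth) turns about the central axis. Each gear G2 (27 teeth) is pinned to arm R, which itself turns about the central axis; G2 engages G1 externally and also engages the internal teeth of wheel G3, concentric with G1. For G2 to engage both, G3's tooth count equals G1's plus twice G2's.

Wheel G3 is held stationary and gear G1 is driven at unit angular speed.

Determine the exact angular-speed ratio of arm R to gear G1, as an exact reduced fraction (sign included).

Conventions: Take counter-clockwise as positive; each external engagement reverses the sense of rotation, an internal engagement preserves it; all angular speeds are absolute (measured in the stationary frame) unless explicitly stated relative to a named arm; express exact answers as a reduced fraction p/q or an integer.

recognized (axles ride arm R): planetary set, 32/27/86 teeth
ring teeth: 32 + 2·27 = 86
32(ω_sun−ω_arm) = −86(ω_ring−ω_arm),  ω_ring = 0, ω_sun = 1
32(1−ω_arm) = −86(0−ω_arm)  ⇒  118·ω_arm = 32  ⇒  ω_arm = 16/59
ω_out/ω_in = 16/59

16/59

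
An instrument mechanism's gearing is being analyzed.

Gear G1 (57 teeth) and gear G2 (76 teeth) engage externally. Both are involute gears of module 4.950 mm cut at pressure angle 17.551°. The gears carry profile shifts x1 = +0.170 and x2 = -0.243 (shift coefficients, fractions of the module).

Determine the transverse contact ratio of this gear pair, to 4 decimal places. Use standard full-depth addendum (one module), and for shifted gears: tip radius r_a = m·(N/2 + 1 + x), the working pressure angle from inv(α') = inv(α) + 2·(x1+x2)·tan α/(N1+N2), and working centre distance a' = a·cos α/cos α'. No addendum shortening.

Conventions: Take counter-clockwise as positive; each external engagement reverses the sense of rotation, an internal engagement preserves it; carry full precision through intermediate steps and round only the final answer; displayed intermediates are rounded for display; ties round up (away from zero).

class = single-mesh tooth geometry [involute pair 57T × 76T, m = 4.950]
base radii: r_b1 = 134.507805, r_b2 = 179.343740
tip radii: r_a1 = 146.866500, r_a2 = 191.847150
inv(α') = inv(17.551°) + 2·(+0.170-0.243)·tan α/(57+76) = 0.00960774  ⇒  α' = 17.34969°
a' = a·cos α / cos α' = 329.1750·cos 17.551°/cos 17.34969° = 328.811635
action lengths: √(r_a1²−r_b1²) = 58.969647, √(r_a2²−r_b2²) = 68.126000
base pitch p_b = π·m·cos α = 14.826973
CR = (58.969647 + 68.126000 − 328.811635·sin 17.34969°)/14.826973 = 1.958803
contact ratio ≈ 1.9588

1.9588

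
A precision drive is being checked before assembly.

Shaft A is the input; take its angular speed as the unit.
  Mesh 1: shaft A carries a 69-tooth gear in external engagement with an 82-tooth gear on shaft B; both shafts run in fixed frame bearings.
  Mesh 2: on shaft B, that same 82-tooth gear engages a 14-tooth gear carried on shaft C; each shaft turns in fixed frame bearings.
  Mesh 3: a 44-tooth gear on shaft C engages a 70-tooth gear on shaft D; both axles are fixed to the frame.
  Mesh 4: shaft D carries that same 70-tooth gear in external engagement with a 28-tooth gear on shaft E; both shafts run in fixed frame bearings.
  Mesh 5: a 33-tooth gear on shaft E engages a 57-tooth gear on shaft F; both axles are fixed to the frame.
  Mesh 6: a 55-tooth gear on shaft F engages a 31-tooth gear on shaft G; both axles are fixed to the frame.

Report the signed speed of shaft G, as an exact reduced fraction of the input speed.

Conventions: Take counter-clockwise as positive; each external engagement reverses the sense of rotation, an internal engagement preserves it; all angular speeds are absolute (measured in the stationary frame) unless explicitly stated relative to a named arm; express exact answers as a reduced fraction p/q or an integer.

6-mesh fixed-axis compound train (all bearings frame-fixed)
mesh 1 [69T→82T]: |ω|/ω_in = 1×69/82 = 69/82, sense flips to −
mesh 2 [82T→14T]: |ω|/ω_in = (69/82)×82/14 = 69/14, sense flips to +
mesh 3 [44T→70T]: |ω|/ω_in = (69/14)×44/70 = 759/245, sense flips to −
mesh 4 [70T→28T]: |ω|/ω_in = (759/245)×70/28 = 759/98, sense flips to +
mesh 5 [33T→57T]: |ω|/ω_in = (759/98)×33/57 = 8349/1862, sense flips to −
mesh 6 [55T→31T]: |ω|/ω_in = (8349/1862)×55/31 = 459195/57722, sense flips to +
signed output speed (× input speed) = 459195/57722

459195/57722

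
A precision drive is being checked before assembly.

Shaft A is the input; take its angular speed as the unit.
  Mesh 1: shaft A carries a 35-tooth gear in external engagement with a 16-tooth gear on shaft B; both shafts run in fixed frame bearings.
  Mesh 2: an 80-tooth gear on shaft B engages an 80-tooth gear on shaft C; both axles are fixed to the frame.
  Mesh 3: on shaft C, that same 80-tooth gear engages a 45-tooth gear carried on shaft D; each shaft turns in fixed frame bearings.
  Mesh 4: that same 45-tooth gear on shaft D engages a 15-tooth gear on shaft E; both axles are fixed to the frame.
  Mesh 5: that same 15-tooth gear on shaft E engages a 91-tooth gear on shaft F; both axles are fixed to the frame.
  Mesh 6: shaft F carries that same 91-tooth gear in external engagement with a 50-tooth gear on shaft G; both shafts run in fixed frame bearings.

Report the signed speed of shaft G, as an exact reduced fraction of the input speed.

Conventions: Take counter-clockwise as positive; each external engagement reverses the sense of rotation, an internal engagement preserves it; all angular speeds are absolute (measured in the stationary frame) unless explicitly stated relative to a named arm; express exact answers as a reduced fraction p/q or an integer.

6-mesh fixed-axis compound train (all bearings frame-fixed)
mesh 1 [35T→16T]: |ω|/ω_in = 1×35/16 = 35/16, sense flips to −
mesh 2 [80T→80T]: |ω|/ω_in = (35/16)×80/80 = 35/16, sense flips to +
mesh 3 [80T→45T]: |ω|/ω_in = (35/16)×80/45 = 35/9, sense flips to −
mesh 4 [45T→15T]: |ω|/ω_in = (35/9)×45/15 = 35/3, sense flips to +
mesh 5 [15T→91T]: |ω|/ω_in = (35/3)×15/91 = 25/13, sense flips to −
mesh 6 [91T→50T]: |ω|/ω_in = (25/13)×91/50 = 7/2, sense flips to +
signed output speed (× input speed) = 7/2

7/2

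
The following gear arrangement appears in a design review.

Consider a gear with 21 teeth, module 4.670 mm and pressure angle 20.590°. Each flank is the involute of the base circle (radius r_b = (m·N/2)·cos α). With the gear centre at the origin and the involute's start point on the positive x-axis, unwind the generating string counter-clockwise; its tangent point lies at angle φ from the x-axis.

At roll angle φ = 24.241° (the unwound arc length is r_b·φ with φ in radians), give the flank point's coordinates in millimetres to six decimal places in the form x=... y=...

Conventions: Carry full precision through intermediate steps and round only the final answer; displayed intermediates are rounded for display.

single-mesh involute tooth geometry (21T wheel at module 4.670)
pitch radius r_p = m·N/2 = 4.670·21/2 = 49.035000
base radius r_b = r_p·cos α = 49.035000·cos 20.590° = 45.902690
roll angle φ = 24.241° = 0.42308526 rad
x = r_b·(cos φ + φ·sin φ) = 49.828978
y = r_b·(sin φ − φ·cos φ) = 1.138169

x=49.828978 y=1.138169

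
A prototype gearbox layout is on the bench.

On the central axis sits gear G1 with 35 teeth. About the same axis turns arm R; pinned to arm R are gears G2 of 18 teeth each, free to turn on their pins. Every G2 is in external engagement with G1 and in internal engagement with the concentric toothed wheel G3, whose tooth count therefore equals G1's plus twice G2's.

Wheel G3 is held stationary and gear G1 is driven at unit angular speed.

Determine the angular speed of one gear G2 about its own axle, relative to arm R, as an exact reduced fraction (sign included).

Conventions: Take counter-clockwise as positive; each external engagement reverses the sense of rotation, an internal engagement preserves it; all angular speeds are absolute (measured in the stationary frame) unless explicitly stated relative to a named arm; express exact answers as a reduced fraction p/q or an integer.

-2485/1908

topology: planetary set — G1 35T / G2 18T / G3 71T, arm = carrier (Willis)
ring teeth: 35 + 2·18 = 71
35(ω_sun−ω_arm) = −71(ω_ring−ω_arm),  ω_ring = 0, ω_sun = 1
35(1−ω_arm) = −71(0−ω_arm)  ⇒  106·ω_arm = 35  ⇒  ω_arm = 35/106
sun–planet mesh: 35·(1−35/106) = −18·(ω_p−ω_arm)  ⇒  ω_p−ω_arm = -2485/1908
exact speed ratio = -2485/1908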